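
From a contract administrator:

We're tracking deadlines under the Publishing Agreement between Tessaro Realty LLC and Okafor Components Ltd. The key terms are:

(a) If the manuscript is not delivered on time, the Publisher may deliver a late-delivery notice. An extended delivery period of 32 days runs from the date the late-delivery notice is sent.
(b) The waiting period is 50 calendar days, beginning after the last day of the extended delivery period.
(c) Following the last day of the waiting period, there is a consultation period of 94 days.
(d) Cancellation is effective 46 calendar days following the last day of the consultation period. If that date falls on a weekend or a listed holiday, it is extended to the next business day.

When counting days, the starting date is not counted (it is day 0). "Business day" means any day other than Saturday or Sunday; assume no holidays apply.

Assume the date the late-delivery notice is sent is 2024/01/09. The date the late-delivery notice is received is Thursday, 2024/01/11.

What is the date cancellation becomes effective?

2024/08/19

Adding 32 calendar days to 2024/01/09 gives 2024/02/10, which is the last day of the extended delivery period.
Adding 50 calendar days to 2024/02/10 gives 2024/03/31, which is the last day of the waiting period.
The last day of the consultation period: 2024/03/31 + 94 days = 2024/07/03.
The date cancellation becomes effective: 2024/07/03 + 46 days = 2024/08/18. That falls on a Sunday, so it rolls to the next business day, Monday, 2024/08/19.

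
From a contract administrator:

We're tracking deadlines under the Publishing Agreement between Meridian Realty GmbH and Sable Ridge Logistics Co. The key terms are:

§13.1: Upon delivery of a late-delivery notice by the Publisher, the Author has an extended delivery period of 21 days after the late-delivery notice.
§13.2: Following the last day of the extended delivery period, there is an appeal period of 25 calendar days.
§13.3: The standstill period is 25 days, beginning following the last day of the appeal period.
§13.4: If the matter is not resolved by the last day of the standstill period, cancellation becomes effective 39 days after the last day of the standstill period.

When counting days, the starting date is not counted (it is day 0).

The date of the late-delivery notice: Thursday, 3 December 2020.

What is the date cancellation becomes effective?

The last day of the extended delivery period: 21 calendar days after 3 December 2020 is 24 December 2020.
Adding 25 calendar days to 24 December 2020 gives 18 January 2021, which is the last day of the appeal period.
The last day of the standstill period: 18 January 2021 + 25 days = 12 February 2021.
Adding 39 calendar days to 12 February 2021 gives 23 March 2021, which is the date cancellation becomes effective.

23 March 2021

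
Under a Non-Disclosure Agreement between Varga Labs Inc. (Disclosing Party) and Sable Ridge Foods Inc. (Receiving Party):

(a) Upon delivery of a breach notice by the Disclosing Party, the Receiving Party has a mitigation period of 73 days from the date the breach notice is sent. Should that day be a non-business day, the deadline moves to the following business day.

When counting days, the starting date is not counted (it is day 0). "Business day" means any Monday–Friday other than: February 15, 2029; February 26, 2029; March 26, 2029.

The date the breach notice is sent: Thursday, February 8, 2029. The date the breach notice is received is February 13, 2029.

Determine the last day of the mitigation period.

April 23, 2029

The last day of the mitigation period: 73 calendar days after February 8, 2029 is April 22, 2029. That falls on a Sunday, so it rolls to the next business day, Monday, April 23, 2029.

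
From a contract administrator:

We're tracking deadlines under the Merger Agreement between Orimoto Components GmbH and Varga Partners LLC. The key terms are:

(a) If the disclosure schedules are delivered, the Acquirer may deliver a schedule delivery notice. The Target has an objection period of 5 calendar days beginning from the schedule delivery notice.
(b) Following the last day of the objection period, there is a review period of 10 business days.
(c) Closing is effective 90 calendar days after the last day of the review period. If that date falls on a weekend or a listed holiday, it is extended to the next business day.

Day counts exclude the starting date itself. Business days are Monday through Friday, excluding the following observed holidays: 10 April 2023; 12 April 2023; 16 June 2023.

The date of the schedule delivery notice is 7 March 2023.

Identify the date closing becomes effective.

22 June 2023

The last day of the objection period: 7 March 2023 + 5 days = 12 March 2023.
From Sunday, 12 March 2023, 10 business days (Mar 13, Mar 14, Mar 15, Mar 16, Mar 17, Mar 20, Mar 21, Mar 22, Mar 23, Mar 24, skipping weekends) brings us to Friday, 24 March 2023, which is the last day of the review period.
The date closing becomes effective: 90 calendar days after 24 March 2023 is 22 June 2023. 22 June 2023 is a Thursday and is not a listed holiday, so no roll-forward applies.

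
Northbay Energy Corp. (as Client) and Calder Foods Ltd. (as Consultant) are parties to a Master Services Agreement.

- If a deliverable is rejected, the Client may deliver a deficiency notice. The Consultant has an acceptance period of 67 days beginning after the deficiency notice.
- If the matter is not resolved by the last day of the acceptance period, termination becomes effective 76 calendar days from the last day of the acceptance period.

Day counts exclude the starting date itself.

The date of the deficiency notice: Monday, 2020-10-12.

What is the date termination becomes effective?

2021-03-04

The last day of the acceptance period: 2020-10-12 + 67 days = 2020-12-18.
The date termination becomes effective: 76 calendar days after 2020-12-18 is 2021-03-04.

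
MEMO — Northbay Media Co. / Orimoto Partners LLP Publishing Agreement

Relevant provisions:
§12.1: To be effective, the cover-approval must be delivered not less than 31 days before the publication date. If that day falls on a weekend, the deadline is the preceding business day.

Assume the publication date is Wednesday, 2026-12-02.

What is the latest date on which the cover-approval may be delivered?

2026-10-30

Counting back 31 calendar days from 2026-12-02 gives 2026-11-01. That is a Sunday, so the deadline moves back to Friday, 2026-10-30.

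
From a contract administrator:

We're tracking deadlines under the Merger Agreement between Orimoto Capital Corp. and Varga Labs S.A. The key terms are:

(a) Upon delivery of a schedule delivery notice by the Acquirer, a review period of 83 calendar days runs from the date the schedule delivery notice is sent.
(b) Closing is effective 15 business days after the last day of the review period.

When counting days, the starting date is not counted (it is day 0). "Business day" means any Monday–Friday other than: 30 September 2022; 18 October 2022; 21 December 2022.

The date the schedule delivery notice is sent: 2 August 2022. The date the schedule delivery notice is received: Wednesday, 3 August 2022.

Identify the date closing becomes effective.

14 November 2022

Adding 83 calendar days to 2 August 2022 gives 24 October 2022, which is the last day of the review period.
From Monday, 24 October 2022, 15 business days (Oct 25, Oct 26, Oct 27, Oct 28, …, Nov 10, Nov 11, Nov 14, skipping weekends) brings us to Monday, 14 November 2022, which is the date closing becomes effective.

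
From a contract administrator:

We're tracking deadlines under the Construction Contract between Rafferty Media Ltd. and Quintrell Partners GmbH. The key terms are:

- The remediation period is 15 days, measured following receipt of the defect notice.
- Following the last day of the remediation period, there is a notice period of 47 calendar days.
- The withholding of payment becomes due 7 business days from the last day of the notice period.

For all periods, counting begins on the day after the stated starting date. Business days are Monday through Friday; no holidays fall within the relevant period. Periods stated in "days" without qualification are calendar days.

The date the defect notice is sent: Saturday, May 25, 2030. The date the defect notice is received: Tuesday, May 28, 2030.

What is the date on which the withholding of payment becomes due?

Adding 15 calendar days to May 28, 2030 gives June 12, 2030, which is the last day of the remediation period.
The last day of the notice period: 47 calendar days after June 12, 2030 is July 29, 2030.
The date on which the withholding of payment becomes due: counting 7 business days from Monday, July 29, 2030 (Jul 30, Jul 31, Aug 1, Aug 2, Aug 5, Aug 6, Aug 7, skipping weekends) reaches Wednesday, August 7, 2030.

August 7, 2030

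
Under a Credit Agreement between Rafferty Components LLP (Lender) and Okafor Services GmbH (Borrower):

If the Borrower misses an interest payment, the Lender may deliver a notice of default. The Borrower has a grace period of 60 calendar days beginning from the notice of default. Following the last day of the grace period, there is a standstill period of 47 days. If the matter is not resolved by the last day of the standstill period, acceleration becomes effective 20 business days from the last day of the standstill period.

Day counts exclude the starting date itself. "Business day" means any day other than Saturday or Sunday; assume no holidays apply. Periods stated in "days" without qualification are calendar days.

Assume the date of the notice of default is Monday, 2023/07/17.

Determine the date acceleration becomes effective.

2023/11/29

The last day of the grace period: 2023/07/17 + 60 days = 2023/09/15.
The last day of the standstill period: 47 calendar days after 2023/09/15 is 2023/11/01.
From Wednesday, 2023/11/01, 20 business days (Nov 2, Nov 3, Nov 6, Nov 7, …, Nov 27, Nov 28, Nov 29, skipping weekends) brings us to Wednesday, 2023/11/29, which is the date acceleration becomes effective.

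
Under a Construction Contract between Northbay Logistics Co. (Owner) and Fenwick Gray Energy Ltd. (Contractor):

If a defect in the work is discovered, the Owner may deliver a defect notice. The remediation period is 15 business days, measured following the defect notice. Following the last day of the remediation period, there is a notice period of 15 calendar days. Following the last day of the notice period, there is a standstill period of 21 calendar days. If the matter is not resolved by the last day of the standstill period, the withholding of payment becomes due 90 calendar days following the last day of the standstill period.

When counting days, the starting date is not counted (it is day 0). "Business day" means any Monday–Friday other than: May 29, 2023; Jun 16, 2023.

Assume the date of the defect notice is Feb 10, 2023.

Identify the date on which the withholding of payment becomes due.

From Friday, Feb 10, 2023, 15 business days (Feb 13, Feb 14, Feb 15, Feb 16, …, Mar 1, Mar 2, Mar 3, skipping weekends) brings us to Friday, Mar 3, 2023, which is the last day of the remediation period.
The last day of the notice period: Mar 3, 2023 + 15 days = Mar 18, 2023.
The last day of the standstill period: Mar 18, 2023 + 21 days = Apr 8, 2023.
The date on which the withholding of payment becomes due: Apr 8, 2023 + 90 days = Jul 7, 2023.

Jul 7, 2023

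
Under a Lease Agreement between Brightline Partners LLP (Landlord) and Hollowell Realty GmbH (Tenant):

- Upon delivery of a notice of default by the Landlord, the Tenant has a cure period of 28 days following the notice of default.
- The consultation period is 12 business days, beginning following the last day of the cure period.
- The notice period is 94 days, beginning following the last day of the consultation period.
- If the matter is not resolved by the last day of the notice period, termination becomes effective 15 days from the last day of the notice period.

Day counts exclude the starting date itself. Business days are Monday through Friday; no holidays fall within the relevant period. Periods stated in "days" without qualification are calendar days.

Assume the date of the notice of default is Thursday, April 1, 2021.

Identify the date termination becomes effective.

September 3, 2021

The last day of the cure period: 28 calendar days after April 1, 2021 is April 29, 2021.
From Thursday, April 29, 2021, 12 business days (Apr 30, May 3, May 4, May 5, …, May 13, May 14, May 17, skipping weekends) brings us to Monday, May 17, 2021, which is the last day of the consultation period.
The last day of the notice period: May 17, 2021 + 94 days = August 19, 2021.
Adding 15 calendar days to August 19, 2021 gives September 3, 2021, which is the date termination becomes effective.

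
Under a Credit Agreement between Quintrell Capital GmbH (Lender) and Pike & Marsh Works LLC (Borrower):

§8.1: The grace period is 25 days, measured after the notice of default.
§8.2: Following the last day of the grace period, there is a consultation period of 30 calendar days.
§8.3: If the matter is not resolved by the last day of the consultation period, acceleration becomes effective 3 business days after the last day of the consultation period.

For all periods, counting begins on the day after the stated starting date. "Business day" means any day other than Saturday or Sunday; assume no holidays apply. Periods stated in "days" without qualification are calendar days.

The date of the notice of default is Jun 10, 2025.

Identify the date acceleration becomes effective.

The last day of the grace period: Jun 10, 2025 + 25 days = Jul 5, 2025.
The last day of the consultation period: Jul 5, 2025 + 30 days = Aug 4, 2025.
The date acceleration becomes effective: counting 3 business days from Monday, Aug 4, 2025 (Aug 5, Aug 6, Aug 7, skipping weekends) reaches Thursday, Aug 7, 2025.

Aug 7, 2025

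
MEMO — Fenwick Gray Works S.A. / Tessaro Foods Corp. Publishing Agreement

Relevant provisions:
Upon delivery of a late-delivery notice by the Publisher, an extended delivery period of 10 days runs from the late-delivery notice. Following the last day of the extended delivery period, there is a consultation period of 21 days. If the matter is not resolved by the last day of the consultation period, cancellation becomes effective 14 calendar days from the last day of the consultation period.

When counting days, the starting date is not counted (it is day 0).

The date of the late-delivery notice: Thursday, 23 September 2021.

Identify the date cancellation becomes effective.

The last day of the extended delivery period: 23 September 2021 + 10 days = 3 October 2021.
Adding 21 calendar days to 3 October 2021 gives 24 October 2021, which is the last day of the consultation period.
The date cancellation becomes effective: 14 calendar days after 24 October 2021 is 7 November 2021.

7 November 2021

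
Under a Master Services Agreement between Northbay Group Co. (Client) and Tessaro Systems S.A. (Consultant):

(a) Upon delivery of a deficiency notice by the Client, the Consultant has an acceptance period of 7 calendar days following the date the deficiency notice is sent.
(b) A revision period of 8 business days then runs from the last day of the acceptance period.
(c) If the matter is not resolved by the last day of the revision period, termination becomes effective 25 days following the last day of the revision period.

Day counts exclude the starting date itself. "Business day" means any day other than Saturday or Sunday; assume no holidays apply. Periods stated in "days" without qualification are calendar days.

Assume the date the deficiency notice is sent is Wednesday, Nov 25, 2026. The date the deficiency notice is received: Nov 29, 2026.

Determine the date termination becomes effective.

The last day of the acceptance period: 7 calendar days after Nov 25, 2026 is Dec 2, 2026.
From Wednesday, Dec 2, 2026, 8 business days (Dec 3, Dec 4, Dec 7, Dec 8, Dec 9, Dec 10, Dec 11, Dec 14, skipping weekends) brings us to Monday, Dec 14, 2026, which is the last day of the revision period.
Adding 25 calendar days to Dec 14, 2026 gives Jan 8, 2027, which is the date termination becomes effective.

Jan 8, 2027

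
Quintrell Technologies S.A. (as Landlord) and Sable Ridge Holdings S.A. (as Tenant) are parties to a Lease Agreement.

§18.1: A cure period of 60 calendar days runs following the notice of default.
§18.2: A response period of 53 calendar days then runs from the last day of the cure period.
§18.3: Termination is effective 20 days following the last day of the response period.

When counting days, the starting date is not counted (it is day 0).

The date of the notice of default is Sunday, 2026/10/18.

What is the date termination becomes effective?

The last day of the cure period: 60 calendar days after 2026/10/18 is 2026/12/17.
Adding 53 calendar days to 2026/12/17 gives 2027/02/08, which is the last day of the response period.
Adding 20 calendar days to 2027/02/08 gives 2027/02/28, which is the date termination becomes effective.

2027/02/28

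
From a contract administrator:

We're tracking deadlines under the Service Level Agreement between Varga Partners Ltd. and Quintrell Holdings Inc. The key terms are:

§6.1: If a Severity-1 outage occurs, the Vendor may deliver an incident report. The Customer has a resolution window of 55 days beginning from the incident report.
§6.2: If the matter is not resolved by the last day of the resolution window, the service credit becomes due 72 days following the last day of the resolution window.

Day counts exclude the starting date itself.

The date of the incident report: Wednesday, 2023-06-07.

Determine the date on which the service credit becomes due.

2023-10-12

Adding 55 calendar days to 2023-06-07 gives 2023-08-01, which is the last day of the resolution window.
The date on which the service credit becomes due: 72 calendar days after 2023-08-01 is 2023-10-12.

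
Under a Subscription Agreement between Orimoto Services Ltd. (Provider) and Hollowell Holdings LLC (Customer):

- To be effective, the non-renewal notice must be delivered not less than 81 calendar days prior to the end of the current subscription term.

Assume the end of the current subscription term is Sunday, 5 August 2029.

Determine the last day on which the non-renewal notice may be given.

16 May 2029

5 August 2029 minus 81 days is 16 May 2029.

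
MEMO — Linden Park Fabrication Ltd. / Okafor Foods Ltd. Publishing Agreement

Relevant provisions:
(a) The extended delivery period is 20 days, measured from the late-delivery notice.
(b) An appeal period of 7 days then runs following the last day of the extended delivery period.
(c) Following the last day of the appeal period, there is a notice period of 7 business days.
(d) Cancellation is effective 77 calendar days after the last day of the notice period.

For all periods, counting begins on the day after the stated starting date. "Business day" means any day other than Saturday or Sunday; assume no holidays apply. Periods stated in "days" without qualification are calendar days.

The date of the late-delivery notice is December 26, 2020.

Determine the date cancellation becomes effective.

April 20, 2021

The last day of the extended delivery period: December 26, 2020 + 20 days = January 15, 2021.
The last day of the appeal period: January 15, 2021 + 7 days = January 22, 2021.
The last day of the notice period: counting 7 business days from Friday, January 22, 2021 (Jan 25, Jan 26, Jan 27, Jan 28, Jan 29, Feb 1, Feb 2, skipping weekends) reaches Tuesday, February 2, 2021.
The date cancellation becomes effective: 77 calendar days after February 2, 2021 is April 20, 2021.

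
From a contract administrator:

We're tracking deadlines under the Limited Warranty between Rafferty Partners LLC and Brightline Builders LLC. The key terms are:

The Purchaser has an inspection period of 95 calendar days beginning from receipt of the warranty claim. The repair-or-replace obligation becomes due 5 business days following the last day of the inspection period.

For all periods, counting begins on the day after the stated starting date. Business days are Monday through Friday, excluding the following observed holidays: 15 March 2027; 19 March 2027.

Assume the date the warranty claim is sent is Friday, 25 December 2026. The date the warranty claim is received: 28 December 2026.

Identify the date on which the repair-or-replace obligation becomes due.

The last day of the inspection period: 28 December 2026 + 95 days = 2 April 2027.
The date on which the repair-or-replace obligation becomes due: 5 business days after Friday, 2 April 2027, skipping weekends — Apr 5, Apr 6, Apr 7, Apr 8, Apr 9 — lands on Friday, 9 April 2027.

9 April 2027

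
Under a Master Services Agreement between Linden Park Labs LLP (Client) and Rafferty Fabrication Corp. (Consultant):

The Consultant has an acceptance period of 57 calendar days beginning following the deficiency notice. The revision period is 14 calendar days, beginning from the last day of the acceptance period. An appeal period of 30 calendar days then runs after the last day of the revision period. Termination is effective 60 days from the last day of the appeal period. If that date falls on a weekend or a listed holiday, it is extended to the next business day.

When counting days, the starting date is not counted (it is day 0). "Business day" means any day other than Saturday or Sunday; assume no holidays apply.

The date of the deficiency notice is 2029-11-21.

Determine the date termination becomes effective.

2030-05-01

The last day of the acceptance period: 2029-11-21 + 57 days = 2030-01-17.
The last day of the revision period: 2030-01-17 + 14 days = 2030-01-31.
The last day of the appeal period: 2030-01-31 + 30 days = 2030-03-02.
The date termination becomes effective: 60 calendar days after 2030-03-02 is 2030-05-01. 2030-05-01 is a Wednesday, so no roll-forward applies.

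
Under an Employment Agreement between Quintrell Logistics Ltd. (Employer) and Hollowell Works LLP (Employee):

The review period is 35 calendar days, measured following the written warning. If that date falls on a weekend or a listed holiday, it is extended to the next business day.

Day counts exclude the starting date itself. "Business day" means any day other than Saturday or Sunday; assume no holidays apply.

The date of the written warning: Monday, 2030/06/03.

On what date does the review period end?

2030/07/08

The last day of the review period: 2030/06/03 + 35 days = 2030/07/08. 2030/07/08 is a Monday, so no roll-forward applies.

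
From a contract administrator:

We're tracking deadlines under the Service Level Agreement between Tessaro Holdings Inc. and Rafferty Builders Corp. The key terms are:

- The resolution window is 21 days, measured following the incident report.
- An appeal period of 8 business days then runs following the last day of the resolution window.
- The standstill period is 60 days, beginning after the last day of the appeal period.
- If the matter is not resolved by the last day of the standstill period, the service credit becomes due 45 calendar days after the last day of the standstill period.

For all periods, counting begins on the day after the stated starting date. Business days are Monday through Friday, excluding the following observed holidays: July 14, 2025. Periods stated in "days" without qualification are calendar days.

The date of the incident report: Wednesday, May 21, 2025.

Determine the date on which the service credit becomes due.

Adding 21 calendar days to May 21, 2025 gives June 11, 2025, which is the last day of the resolution window.
The last day of the appeal period: 8 business days after Wednesday, June 11, 2025, skipping weekends — Jun 12, Jun 13, Jun 16, Jun 17, Jun 18, Jun 19, Jun 20, Jun 23 — lands on Monday, June 23, 2025.
Adding 60 calendar days to June 23, 2025 gives August 22, 2025, which is the last day of the standstill period.
The date on which the service credit becomes due: 45 calendar days after August 22, 2025 is October 6, 2025.

October 6, 2025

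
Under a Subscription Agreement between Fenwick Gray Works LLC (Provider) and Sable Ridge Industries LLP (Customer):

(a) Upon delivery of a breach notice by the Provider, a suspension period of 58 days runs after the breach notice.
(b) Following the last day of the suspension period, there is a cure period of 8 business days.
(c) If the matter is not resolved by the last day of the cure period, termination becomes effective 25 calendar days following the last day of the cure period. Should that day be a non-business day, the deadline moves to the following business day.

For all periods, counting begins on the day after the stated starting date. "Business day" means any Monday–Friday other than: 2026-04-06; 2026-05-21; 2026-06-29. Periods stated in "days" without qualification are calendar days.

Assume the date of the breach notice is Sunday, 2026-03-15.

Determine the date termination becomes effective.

The last day of the suspension period: 2026-03-15 + 58 days = 2026-05-12.
The last day of the cure period: 8 business days after Tuesday, 2026-05-12, skipping weekends and the listed holiday on May 21 — May 13, May 14, May 15, May 18, May 19, May 20, May 22, May 25 — lands on Monday, 2026-05-25.
Adding 25 calendar days to 2026-05-25 gives 2026-06-19, which is the date termination becomes effective. 2026-06-19 is a Friday and is not a listed holiday, so no roll-forward applies.

2026-06-19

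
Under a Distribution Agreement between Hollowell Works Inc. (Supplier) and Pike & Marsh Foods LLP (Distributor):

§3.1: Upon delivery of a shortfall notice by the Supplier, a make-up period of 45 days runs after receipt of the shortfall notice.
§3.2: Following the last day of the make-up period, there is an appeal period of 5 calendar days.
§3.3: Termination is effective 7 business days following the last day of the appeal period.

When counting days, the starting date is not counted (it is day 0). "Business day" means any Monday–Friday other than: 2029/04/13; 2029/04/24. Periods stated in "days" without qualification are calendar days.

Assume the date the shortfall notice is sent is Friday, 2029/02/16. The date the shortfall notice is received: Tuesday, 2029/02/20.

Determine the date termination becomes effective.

Adding 45 calendar days to 2029/02/20 gives 2029/04/06, which is the last day of the make-up period.
The last day of the appeal period: 2029/04/06 + 5 days = 2029/04/11.
From Wednesday, 2029/04/11, 7 business days (Apr 12, Apr 16, Apr 17, Apr 18, Apr 19, Apr 20, Apr 23, skipping weekends and the listed holiday on Apr 13) brings us to Monday, 2029/04/23, which is the date termination becomes effective.

2029/04/23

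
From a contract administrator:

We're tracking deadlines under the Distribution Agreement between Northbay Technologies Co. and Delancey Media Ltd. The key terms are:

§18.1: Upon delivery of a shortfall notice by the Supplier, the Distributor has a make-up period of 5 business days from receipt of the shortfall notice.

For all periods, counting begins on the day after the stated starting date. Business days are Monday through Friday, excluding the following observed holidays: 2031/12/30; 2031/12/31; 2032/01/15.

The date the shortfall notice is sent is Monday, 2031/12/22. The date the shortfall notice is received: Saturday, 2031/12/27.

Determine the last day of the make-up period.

2032/01/06

The last day of the make-up period: counting 5 business days from Saturday, 2031/12/27 (Dec 29, Jan 1, Jan 2, Jan 5, Jan 6, skipping weekends and the listed holidays on Dec 30, Dec 31) reaches Tuesday, 2032/01/06.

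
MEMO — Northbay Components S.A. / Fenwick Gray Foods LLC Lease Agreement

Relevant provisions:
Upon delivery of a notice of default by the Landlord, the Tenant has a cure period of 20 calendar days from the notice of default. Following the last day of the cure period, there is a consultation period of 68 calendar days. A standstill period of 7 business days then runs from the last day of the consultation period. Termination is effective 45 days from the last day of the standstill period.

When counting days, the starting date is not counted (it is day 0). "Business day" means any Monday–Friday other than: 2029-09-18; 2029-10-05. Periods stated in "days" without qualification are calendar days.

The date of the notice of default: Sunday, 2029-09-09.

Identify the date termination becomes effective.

Adding 20 calendar days to 2029-09-09 gives 2029-09-29, which is the last day of the cure period.
The last day of the consultation period: 68 calendar days after 2029-09-29 is 2029-12-06.
The last day of the standstill period: counting 7 business days from Thursday, 2029-12-06 (Dec 7, Dec 10, Dec 11, Dec 12, Dec 13, Dec 14, Dec 17, skipping weekends) reaches Monday, 2029-12-17.
The date termination becomes effective: 2029-12-17 + 45 days = 2030-01-31.

2030-01-31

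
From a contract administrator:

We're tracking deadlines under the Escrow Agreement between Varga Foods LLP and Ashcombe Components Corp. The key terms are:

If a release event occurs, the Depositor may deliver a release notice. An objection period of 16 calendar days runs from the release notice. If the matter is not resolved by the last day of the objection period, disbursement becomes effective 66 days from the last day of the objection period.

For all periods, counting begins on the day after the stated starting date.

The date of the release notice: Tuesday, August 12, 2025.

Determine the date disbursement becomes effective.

The last day of the objection period: August 12, 2025 + 16 days = August 28, 2025.
The date disbursement becomes effective: 66 calendar days after August 28, 2025 is November 2, 2025.

November 2, 2025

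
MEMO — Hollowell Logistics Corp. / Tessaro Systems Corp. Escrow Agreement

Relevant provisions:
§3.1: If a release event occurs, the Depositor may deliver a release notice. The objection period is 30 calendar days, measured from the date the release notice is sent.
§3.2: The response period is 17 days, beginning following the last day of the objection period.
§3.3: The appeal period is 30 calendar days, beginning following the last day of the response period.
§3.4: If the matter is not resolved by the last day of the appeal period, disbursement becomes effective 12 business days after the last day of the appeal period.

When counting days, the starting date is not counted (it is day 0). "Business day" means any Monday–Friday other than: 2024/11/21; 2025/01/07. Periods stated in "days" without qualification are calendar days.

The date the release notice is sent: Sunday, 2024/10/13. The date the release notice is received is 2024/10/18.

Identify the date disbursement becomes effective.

2025/01/15

The last day of the objection period: 2024/10/13 + 30 days = 2024/11/12.
The last day of the response period: 2024/11/12 + 17 days = 2024/11/29.
The last day of the appeal period: 30 calendar days after 2024/11/29 is 2024/12/29.
The date disbursement becomes effective: 12 business days after Sunday, 2024/12/29, skipping weekends and the listed holiday on Jan 7 — Dec 30, Dec 31, Jan 1, Jan 2, …, Jan 13, Jan 14, Jan 15 — lands on Wednesday, 2025/01/15.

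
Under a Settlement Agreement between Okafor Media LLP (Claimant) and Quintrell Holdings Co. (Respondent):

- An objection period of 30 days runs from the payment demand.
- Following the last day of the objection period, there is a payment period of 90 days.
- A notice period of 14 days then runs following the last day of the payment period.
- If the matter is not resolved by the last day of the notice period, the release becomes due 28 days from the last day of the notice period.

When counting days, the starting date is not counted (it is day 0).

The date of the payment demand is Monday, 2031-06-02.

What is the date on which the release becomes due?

The last day of the objection period: 2031-06-02 + 30 days = 2031-07-02.
Adding 90 calendar days to 2031-07-02 gives 2031-09-30, which is the last day of the payment period.
Adding 14 calendar days to 2031-09-30 gives 2031-10-14, which is the last day of the notice period.
The date on which the release becomes due: 28 calendar days after 2031-10-14 is 2031-11-11.

2031-11-11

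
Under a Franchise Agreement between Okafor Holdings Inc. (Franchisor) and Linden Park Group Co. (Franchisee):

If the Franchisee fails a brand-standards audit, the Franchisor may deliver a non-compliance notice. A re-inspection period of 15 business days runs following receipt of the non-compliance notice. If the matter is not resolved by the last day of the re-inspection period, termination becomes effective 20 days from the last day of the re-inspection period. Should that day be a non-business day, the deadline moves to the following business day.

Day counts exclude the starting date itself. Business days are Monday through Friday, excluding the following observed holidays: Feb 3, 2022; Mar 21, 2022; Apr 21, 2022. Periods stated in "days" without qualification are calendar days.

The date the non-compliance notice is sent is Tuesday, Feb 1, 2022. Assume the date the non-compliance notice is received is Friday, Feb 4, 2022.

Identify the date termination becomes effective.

The last day of the re-inspection period: counting 15 business days from Friday, Feb 4, 2022 (Feb 7, Feb 8, Feb 9, Feb 10, …, Feb 23, Feb 24, Feb 25, skipping weekends) reaches Friday, Feb 25, 2022.
The date termination becomes effective: Feb 25, 2022 + 20 days = Mar 17, 2022. Mar 17, 2022 is a Thursday and is not a listed holiday, so no roll-forward applies.

Mar 17, 2022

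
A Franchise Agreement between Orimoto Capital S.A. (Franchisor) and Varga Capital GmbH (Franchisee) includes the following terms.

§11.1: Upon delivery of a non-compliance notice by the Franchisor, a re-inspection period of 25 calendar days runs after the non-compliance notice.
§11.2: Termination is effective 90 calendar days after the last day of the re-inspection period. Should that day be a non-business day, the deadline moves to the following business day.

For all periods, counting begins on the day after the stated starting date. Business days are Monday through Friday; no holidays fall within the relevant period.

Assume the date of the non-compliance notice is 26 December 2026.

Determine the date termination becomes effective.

Adding 25 calendar days to 26 December 2026 gives 20 January 2027, which is the last day of the re-inspection period.
The date termination becomes effective: 90 calendar days after 20 January 2027 is 20 April 2027. 20 April 2027 is a Tuesday, so no roll-forward applies.

20 April 2027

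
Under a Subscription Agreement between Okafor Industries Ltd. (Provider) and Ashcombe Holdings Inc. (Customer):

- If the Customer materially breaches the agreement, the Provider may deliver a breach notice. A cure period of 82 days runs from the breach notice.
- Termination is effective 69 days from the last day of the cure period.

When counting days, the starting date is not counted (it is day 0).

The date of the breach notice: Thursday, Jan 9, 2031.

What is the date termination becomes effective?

Adding 82 calendar days to Jan 9, 2031 gives Apr 1, 2031, which is the last day of the cure period.
The date termination becomes effective: 69 calendar days after Apr 1, 2031 is Jun 9, 2031.

Jun 9, 2031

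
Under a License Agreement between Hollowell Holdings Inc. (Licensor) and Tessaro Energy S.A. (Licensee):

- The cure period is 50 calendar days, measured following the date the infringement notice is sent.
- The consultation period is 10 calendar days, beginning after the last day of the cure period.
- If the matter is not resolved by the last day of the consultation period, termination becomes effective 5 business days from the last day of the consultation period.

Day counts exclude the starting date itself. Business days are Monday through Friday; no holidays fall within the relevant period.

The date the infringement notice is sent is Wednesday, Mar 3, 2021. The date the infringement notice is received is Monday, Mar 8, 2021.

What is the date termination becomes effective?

May 7, 2021

Adding 50 calendar days to Mar 3, 2021 gives Apr 22, 2021, which is the last day of the cure period.
The last day of the consultation period: Apr 22, 2021 + 10 days = May 2, 2021.
The date termination becomes effective: counting 5 business days from Sunday, May 2, 2021 (May 3, May 4, May 5, May 6, May 7, skipping weekends) reaches Friday, May 7, 2021.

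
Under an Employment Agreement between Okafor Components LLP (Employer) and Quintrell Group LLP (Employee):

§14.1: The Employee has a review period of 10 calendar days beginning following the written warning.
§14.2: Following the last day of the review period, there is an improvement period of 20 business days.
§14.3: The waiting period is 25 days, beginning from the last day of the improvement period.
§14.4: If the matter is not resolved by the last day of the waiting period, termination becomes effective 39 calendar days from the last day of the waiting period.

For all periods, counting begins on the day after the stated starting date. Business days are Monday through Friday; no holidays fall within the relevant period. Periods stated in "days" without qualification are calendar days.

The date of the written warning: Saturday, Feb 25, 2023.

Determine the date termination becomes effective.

The last day of the review period: Feb 25, 2023 + 10 days = Mar 7, 2023.
The last day of the improvement period: 20 business days after Tuesday, Mar 7, 2023, skipping weekends — Mar 8, Mar 9, Mar 10, Mar 13, …, Mar 31, Apr 3, Apr 4 — lands on Tuesday, Apr 4, 2023.
Adding 25 calendar days to Apr 4, 2023 gives Apr 29, 2023, which is the last day of the waiting period.
The date termination becomes effective: 39 calendar days after Apr 29, 2023 is Jun 7, 2023.

Jun 7, 2023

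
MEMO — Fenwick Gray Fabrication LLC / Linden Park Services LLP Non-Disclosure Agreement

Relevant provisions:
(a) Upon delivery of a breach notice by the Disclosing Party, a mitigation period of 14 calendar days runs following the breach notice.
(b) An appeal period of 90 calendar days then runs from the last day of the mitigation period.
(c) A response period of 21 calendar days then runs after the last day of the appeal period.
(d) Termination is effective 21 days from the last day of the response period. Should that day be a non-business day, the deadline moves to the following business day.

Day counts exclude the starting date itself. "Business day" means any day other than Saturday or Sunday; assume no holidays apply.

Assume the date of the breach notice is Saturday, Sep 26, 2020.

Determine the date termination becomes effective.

Adding 14 calendar days to Sep 26, 2020 gives Oct 10, 2020, which is the last day of the mitigation period.
The last day of the appeal period: 90 calendar days after Oct 10, 2020 is Jan 8, 2021.
The last day of the response period: 21 calendar days after Jan 8, 2021 is Jan 29, 2021.
Adding 21 calendar days to Jan 29, 2021 gives Feb 19, 2021, which is the date termination becomes effective. Feb 19, 2021 is a Friday, so no roll-forward applies.

Feb 19, 2021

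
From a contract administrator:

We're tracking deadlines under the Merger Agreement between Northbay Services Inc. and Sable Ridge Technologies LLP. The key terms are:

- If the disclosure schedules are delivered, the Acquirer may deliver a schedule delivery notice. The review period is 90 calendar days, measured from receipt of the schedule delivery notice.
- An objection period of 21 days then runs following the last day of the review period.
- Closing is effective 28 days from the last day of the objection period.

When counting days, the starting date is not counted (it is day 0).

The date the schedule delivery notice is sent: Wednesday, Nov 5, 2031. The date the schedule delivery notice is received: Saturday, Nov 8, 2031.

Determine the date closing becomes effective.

Mar 26, 2032

Adding 90 calendar days to Nov 8, 2031 gives Feb 6, 2032, which is the last day of the review period.
The last day of the objection period: Feb 6, 2032 + 21 days = Feb 27, 2032.
The date closing becomes effective: 28 calendar days after Feb 27, 2032 is Mar 26, 2032.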